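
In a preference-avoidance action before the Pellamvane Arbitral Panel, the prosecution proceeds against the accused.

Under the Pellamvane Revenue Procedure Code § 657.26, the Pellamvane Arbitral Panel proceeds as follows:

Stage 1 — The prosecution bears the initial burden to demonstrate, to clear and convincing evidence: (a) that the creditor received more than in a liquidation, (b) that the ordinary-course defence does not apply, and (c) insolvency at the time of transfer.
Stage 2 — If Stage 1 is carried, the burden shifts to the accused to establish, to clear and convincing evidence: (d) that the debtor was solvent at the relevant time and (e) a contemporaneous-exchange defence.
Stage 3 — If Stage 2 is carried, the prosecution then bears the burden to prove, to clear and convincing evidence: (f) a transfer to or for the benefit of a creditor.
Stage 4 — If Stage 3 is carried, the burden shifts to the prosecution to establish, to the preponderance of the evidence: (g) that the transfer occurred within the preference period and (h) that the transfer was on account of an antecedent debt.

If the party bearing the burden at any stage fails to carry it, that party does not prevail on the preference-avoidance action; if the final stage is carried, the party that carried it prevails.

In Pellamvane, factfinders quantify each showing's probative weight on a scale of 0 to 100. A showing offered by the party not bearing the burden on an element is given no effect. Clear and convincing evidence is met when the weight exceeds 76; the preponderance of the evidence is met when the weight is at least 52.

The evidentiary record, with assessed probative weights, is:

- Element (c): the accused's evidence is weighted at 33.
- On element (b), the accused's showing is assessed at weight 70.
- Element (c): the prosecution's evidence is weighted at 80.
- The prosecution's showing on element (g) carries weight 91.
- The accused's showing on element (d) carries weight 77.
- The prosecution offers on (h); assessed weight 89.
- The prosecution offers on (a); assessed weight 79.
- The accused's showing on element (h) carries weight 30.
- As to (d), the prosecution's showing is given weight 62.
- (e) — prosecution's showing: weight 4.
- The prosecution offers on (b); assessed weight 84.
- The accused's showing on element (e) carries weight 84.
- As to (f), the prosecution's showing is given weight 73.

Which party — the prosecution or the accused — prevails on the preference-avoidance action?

At Stage 1 the prosecution must meet clear and convincing evidence (weight exceeds 76): on (a) the weight is 79, which does exceed 76, so (a) meets the standard; on (b) the weight is 84 (the accused's 70 is given no effect), > 76, so (b) meets the standard; on (c) the weight is 80 (the accused's 33 is given no effect), > 76, so (c) meets the standard.
  Stage 1 is satisfied; the onus moves to the accused.
At Stage 2 the accused must meet clear and convincing evidence (weight exceeds 76): on (d) the weight is 77 (the prosecution's 62 is given no effect), which does exceed 76, so (d) meets the standard; on (e) the weight is 84 (the prosecution's 4 is given no effect), which does exceed 76, so (e) meets the standard.
  Stage 2 is satisfied; the onus moves to the prosecution.
At Stage 3 the prosecution must meet clear and convincing evidence (weight exceeds 76): on (f) the weight is 73, which does not exceed 76, so (f) does not meet the standard.
  Not every element is met, so the prosecution fails to carry Stage 3.
So the accused prevails.

accused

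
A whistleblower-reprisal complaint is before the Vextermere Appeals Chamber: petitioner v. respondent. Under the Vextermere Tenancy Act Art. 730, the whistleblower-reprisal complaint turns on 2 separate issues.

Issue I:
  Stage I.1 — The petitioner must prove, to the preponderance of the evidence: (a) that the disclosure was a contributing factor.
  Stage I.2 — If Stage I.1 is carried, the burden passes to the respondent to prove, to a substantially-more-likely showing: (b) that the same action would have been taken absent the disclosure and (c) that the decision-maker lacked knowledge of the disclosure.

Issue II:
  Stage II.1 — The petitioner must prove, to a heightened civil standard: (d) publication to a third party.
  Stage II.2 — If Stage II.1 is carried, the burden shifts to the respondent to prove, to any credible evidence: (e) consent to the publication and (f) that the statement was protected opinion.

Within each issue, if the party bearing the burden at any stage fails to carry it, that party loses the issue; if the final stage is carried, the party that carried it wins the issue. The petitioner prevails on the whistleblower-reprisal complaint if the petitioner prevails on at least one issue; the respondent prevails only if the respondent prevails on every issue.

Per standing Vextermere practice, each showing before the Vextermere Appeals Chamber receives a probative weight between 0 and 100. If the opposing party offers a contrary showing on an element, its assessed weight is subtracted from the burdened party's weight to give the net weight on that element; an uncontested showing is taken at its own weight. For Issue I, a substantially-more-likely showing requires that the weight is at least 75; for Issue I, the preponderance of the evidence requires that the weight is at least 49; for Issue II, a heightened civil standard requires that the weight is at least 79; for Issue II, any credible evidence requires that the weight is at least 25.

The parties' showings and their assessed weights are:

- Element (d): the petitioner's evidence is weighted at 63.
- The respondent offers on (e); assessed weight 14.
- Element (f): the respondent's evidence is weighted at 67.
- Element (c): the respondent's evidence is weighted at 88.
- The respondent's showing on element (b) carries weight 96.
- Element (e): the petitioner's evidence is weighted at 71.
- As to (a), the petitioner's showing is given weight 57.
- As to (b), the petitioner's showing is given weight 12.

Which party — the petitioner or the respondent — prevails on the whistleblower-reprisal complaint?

— Issue I —
At Stage I.1 the petitioner must meet the preponderance of the evidence (weight is at least 49): on (a) the weight is 57, which does reach 49, so (a) meets the standard.
  Stage I.1 is satisfied; the onus moves to the respondent.
At Stage I.2 the respondent must meet a substantially-more-likely showing (weight is at least 75): on (b) the weight is 96 less the opposing 12 gives net 84, ≥ 75, so (b) meets the standard; on (c) the weight is 88, ≥ 75, so (c) meets the standard.
  Stage I.2 carried; the final stage is satisfied.
With every stage satisfied, the respondent prevails on this issue.
— Issue II —
Stage II.1 — burden on petitioner; standard: a heightened civil standard (weight is at least 79).
    (d): 63 < 79 [not met]
  The petitioner does not carry Stage II.1.
The analysis ends at Stage II.1; the respondent prevails on this issue.
Per-issue: Issue I → respondent; Issue II → respondent. The petitioner must prevail on at least one issue; overall, the respondent prevails.

respondent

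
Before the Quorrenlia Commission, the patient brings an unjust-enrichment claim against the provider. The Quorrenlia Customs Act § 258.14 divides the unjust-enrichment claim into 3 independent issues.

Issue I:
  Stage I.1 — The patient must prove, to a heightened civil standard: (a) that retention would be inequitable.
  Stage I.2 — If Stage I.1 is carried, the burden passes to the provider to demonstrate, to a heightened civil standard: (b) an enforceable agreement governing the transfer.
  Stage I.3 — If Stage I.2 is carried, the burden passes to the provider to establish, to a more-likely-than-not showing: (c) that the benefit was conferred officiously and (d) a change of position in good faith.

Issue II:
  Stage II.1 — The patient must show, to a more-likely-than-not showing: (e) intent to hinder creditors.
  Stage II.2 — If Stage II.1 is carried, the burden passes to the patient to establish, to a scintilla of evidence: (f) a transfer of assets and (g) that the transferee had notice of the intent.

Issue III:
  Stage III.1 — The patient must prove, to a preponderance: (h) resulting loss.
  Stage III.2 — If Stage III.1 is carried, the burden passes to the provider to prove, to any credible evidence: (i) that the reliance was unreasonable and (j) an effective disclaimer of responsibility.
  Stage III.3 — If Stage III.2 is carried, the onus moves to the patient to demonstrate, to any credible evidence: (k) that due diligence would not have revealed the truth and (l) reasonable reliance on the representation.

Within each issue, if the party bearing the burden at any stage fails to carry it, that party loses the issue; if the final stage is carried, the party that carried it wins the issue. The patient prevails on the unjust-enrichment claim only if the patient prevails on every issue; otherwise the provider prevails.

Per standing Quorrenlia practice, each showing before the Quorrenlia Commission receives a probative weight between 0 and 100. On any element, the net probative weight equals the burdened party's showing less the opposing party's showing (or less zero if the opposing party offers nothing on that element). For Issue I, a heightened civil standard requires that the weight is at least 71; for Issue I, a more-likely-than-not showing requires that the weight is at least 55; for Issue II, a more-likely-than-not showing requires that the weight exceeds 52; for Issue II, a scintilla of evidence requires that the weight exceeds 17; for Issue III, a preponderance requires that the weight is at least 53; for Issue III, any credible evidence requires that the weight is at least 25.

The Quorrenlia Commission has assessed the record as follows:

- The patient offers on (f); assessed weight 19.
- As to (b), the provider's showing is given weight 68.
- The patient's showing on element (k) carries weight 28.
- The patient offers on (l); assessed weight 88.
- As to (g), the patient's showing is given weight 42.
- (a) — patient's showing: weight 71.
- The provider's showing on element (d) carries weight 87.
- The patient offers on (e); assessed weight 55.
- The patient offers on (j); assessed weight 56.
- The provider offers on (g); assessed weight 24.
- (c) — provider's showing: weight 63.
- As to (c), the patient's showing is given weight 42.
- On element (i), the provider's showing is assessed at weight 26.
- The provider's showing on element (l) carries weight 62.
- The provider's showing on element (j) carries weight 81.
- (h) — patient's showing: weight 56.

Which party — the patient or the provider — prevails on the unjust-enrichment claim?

patient

— Issue I —
At Stage I.1 the patient must meet a heightened civil standard (weight is at least 71): on (a) the weight is 71, ≥ 71, so (a) meets the standard.
  All elements met. The burden passes to the provider.
At Stage I.2 the provider must meet a heightened civil standard (weight is at least 71): on (b) the weight is 68, < 71, so (b) does not meet the standard.
  Not every element is met, so the provider fails to carry Stage I.2.
So the patient prevails on this issue.
— Issue II —
Stage II.1 — burden on patient; standard: a more-likely-than-not showing (weight exceeds 52).
    (e): 55 > 52 [met]
  Stage II.1 carried; the burden remains with the patient.
Stage II.2 — burden on patient; standard: a scintilla of evidence (weight exceeds 17).
    (f): 19 > 17 [met]
    (g): 42 − 24 = 18 > 17 [met]
  All elements met at the final stage.
Every stage carried; the patient prevails on this issue.
— Issue III —
Stage III.1 — burden on patient; standard: a preponderance (weight is at least 53).
    (h): 56 ≥ 53 [met]
  Stage III.1 is satisfied; the onus moves to the provider.
Stage III.2 — burden on provider; standard: any credible evidence (weight is at least 25).
    (i): 26 ≥ 25 [met]
    (j): 81 − 56 = 25 ≥ 25 [met]
  The provider carries Stage III.2; the patient now bears the burden.
Stage III.3 — burden on patient; standard: any credible evidence (weight is at least 25).
    (k): 28 ≥ 25 [met]
    (l): 88 − 62 = 26 ≥ 25 [met]
  All elements met at the final stage.
With every stage satisfied, the patient prevails on this issue.
Per-issue: Issue I → patient; Issue II → patient; Issue III → patient. The patient must prevail on every issue; overall, the patient prevails.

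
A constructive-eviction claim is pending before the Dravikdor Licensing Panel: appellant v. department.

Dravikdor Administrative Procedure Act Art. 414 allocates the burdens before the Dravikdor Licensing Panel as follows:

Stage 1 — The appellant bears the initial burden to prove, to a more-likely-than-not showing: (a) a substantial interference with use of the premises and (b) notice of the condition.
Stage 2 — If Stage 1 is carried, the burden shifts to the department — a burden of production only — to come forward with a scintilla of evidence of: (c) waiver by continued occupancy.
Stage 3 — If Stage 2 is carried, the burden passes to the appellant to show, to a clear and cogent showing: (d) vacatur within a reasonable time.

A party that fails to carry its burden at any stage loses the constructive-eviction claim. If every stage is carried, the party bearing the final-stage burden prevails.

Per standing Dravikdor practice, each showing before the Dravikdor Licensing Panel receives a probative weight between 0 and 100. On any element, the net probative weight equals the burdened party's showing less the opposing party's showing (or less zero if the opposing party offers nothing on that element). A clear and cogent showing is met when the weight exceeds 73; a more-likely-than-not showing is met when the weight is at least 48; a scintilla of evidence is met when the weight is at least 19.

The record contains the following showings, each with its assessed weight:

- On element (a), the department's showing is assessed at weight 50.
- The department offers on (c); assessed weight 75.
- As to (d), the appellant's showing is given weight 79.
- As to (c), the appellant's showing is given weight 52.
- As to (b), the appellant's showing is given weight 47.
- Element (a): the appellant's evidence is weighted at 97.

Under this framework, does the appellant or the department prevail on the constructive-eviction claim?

Stage 1 — burden on appellant; standard: a more-likely-than-not showing (weight is at least 48).
    (a): 97 − 50 = 47 < 48 [not met]
    (b): 47 < 48 [not met]
  The appellant does not carry Stage 1.
The analysis ends at Stage 1; the department prevails.

department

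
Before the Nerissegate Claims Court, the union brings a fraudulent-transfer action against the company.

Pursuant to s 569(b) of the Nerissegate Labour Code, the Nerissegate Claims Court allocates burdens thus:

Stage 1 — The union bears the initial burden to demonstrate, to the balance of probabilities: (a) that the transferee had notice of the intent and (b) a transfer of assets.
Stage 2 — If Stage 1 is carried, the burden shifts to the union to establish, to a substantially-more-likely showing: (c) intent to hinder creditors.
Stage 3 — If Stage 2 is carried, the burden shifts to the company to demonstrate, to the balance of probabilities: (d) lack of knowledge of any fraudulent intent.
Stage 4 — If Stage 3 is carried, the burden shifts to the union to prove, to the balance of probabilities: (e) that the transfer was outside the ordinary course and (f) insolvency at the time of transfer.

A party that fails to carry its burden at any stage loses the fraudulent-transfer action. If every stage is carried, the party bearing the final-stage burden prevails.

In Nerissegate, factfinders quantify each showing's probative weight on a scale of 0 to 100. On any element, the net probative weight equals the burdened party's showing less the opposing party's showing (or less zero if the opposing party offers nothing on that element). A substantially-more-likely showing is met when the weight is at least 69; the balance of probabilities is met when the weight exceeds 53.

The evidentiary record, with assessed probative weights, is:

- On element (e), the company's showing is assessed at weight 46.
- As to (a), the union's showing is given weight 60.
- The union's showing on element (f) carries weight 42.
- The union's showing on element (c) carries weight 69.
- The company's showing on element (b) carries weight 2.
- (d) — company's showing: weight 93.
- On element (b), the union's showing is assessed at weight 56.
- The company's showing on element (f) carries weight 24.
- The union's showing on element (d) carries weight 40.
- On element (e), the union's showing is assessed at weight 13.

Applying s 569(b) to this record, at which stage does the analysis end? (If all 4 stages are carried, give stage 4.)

stage 3

At Stage 1 the union must meet the balance of probabilities (weight exceeds 53): on (a) the weight is 60, > 53, so (a) meets the standard; on (b) the weight is 56 less the opposing 2 gives net 54, which does exceed 53, so (b) meets the standard.
  Stage 1 is satisfied; the union continues to bear the burden.
At Stage 2 the union must meet a substantially-more-likely showing (weight is at least 69): on (c) the weight is 69, which does reach 69, so (c) meets the standard.
  Stage 2 carried; the burden shifts to the company.
At Stage 3 the company must meet the balance of probabilities (weight exceeds 53): on (d) the weight is 93 less the opposing 40 gives net 53, which does not exceed 53, so (d) does not meet the standard.
  The company does not carry Stage 3.
The analysis ends at Stage 3; the union prevails.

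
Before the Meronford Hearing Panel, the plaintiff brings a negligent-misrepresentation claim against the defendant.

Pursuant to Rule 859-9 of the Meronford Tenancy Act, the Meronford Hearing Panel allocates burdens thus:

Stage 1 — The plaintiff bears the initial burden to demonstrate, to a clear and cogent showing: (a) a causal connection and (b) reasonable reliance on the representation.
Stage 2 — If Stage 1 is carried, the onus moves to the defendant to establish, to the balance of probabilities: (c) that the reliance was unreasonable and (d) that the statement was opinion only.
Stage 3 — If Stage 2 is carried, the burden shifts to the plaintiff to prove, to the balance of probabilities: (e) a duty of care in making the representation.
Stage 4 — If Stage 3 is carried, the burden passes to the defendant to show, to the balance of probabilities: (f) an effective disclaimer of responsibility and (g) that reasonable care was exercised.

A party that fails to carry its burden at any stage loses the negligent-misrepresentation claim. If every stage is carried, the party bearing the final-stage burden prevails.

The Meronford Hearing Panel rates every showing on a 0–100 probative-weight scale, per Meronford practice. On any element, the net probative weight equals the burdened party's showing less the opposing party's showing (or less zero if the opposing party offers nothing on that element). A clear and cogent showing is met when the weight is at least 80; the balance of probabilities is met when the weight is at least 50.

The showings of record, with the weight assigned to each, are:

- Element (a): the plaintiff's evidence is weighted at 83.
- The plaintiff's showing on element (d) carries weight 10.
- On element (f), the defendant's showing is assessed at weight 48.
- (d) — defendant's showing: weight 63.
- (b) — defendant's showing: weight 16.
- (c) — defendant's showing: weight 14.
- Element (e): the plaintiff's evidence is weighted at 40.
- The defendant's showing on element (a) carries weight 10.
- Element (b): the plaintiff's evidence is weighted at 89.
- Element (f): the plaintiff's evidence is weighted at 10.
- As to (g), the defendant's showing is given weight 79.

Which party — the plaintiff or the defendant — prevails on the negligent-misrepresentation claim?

At Stage 1 the plaintiff must meet a clear and cogent showing (weight is at least 80): on (a) the weight is 83 less the opposing 10 gives net 73, which does not reach 80, so (a) does not meet the standard; on (b) the weight is 89 less the opposing 16 gives net 73, which does not reach 80, so (b) does not meet the standard.
  The plaintiff does not carry Stage 1.
The analysis ends at Stage 1; the defendant prevails.

defendant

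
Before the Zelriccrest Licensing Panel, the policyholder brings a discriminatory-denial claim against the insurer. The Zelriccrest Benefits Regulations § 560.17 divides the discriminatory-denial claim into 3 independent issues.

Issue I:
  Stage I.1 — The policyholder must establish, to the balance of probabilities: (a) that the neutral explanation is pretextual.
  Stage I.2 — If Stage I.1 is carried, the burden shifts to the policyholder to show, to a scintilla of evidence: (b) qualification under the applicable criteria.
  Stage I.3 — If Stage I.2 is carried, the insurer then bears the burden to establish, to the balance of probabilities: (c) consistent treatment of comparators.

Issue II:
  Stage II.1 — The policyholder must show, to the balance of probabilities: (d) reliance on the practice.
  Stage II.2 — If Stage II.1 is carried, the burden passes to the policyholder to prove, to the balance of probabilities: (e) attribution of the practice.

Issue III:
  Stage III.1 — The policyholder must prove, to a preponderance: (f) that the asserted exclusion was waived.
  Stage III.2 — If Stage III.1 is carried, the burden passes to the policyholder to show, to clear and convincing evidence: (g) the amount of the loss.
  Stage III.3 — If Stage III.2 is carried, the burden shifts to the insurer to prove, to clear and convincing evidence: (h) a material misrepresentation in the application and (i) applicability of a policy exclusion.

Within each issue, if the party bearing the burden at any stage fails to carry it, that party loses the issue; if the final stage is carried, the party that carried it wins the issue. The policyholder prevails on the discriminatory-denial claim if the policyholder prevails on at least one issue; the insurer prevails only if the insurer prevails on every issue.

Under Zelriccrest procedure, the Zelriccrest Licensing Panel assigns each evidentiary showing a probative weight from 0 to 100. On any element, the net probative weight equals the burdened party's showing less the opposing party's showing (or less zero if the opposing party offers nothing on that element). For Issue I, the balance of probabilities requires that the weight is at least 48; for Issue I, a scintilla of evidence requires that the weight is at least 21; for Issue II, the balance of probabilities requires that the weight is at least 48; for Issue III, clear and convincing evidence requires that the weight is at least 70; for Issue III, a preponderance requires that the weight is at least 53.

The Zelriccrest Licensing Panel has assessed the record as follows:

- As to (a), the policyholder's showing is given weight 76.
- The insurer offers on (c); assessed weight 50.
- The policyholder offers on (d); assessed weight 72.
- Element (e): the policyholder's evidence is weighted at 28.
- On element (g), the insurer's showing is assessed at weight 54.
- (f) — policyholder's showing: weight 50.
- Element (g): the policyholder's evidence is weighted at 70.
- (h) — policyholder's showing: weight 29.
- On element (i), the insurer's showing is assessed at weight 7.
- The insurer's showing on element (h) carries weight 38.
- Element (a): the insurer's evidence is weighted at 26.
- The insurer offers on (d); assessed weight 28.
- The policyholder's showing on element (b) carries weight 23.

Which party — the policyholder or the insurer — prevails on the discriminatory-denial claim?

insurer

— Issue I —
Stage I.1 (policyholder, the balance of probabilities, weight is at least 48): (a) net 76−26=50 ≥ 48 — meets.
  Stage I.1 is satisfied; the policyholder continues to bear the burden.
Stage I.2 (policyholder, a scintilla of evidence, weight is at least 21): (b) 23 ≥ 21 — meets.
  Stage I.2 is satisfied; the onus moves to the insurer.
Stage I.3 (insurer, the balance of probabilities, weight is at least 48): (c) 50 ≥ 48 — meets.
  Stage I.3 carried; the final stage is satisfied.
All stages carried — the insurer prevails on this issue.
— Issue II —
Stage II.1 (policyholder, the balance of probabilities, weight is at least 48): (d) net 72−28=44 < 48 — fails.
  Stage II.1 not carried; the policyholder fails its burden.
The analysis ends at Stage II.1; the insurer prevails on this issue.
— Issue III —
At Stage III.1 the policyholder must meet a preponderance (weight is at least 53): on (f) the weight is 50, which does not reach 53, so (f) does not meet the standard.
  Not every element is met, so the policyholder fails to carry Stage III.1.
So the insurer prevails on this issue.
Per-issue: Issue I → insurer; Issue II → insurer; Issue III → insurer. The policyholder must prevail on at least one issue; overall, the insurer prevails.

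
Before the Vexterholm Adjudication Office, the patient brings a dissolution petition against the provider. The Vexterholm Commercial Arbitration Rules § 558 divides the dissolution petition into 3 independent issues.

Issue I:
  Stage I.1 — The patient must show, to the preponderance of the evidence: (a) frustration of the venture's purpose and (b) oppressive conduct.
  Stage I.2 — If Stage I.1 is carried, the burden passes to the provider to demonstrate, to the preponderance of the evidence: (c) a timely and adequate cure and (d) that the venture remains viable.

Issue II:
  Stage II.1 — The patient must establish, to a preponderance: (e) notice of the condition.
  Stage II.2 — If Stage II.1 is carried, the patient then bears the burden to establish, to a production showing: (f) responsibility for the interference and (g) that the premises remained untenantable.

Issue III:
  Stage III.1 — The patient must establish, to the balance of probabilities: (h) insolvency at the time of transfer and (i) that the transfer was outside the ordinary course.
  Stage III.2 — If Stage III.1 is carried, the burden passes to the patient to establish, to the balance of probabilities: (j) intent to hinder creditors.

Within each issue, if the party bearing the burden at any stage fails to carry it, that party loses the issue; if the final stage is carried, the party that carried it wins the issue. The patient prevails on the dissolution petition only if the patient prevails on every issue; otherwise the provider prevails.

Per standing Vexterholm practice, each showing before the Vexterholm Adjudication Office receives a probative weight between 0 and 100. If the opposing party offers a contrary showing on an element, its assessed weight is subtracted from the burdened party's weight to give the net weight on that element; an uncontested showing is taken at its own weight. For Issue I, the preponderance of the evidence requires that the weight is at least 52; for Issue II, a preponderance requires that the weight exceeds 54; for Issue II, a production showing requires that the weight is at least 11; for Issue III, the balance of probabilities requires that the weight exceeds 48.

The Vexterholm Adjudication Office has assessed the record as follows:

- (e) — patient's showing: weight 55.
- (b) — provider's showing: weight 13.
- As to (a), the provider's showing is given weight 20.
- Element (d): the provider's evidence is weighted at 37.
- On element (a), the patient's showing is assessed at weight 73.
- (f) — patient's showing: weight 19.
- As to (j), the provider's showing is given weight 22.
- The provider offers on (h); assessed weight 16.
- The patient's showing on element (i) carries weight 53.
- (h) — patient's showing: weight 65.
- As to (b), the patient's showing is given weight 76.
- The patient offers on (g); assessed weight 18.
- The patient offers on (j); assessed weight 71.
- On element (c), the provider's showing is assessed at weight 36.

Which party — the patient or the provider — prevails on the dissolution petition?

patient

— Issue I —
Stage I.1 (patient, the preponderance of the evidence, weight is at least 52): (a) net 73−20=53 ≥ 52 — meets; (b) net 76−13=63 ≥ 52 — meets.
  Stage I.1 carried; the burden shifts to the provider.
Stage I.2 (provider, the preponderance of the evidence, weight is at least 52): (c) 36 < 52 — fails; (d) 37 < 52 — fails.
  Stage I.2 not carried; the provider fails its burden.
The analysis ends at Stage I.2; the patient prevails on this issue.
— Issue II —
At Stage II.1 the patient must meet a preponderance (weight exceeds 54): on (e) the weight is 55, > 54, so (e) meets the standard.
  All elements met. The patient retains the burden for Stage II.2.
At Stage II.2 the patient must meet a production showing (weight is at least 11): on (f) the weight is 19, ≥ 11, so (f) meets the standard; on (g) the weight is 18, ≥ 11, so (g) meets the standard.
  All elements met at the final stage.
With every stage satisfied, the patient prevails on this issue.
— Issue III —
At Stage III.1 the patient must meet the balance of probabilities (weight exceeds 48): on (h) the weight is 65 less the opposing 16 gives net 49, which does exceed 48, so (h) meets the standard; on (i) the weight is 53, which does exceed 48, so (i) meets the standard.
  Stage III.1 is satisfied; the patient continues to bear the burden.
At Stage III.2 the patient must meet the balance of probabilities (weight exceeds 48): on (j) the weight is 71 less the opposing 22 gives net 49, which does exceed 48, so (j) meets the standard.
  The patient carries the last stage.
With every stage satisfied, the patient prevails on this issue.
Per-issue: Issue I → patient; Issue II → patient; Issue III → patient. The patient must prevail on every issue; overall, the patient prevails.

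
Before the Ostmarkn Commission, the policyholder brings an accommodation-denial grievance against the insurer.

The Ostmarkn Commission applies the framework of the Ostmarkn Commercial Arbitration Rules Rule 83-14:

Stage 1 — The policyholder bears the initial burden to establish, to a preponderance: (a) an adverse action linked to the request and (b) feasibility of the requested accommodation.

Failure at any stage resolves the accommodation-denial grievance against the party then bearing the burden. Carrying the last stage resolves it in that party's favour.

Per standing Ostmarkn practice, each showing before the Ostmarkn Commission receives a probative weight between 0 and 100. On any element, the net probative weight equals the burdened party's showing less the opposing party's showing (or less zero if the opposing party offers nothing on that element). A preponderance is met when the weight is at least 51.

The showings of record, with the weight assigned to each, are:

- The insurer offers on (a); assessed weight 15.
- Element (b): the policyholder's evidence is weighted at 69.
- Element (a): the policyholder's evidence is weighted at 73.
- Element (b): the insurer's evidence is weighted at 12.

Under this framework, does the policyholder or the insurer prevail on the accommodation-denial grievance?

At Stage 1 the policyholder must meet a preponderance (weight is at least 51): on (a) the weight is 73 less the opposing 15 gives net 58, ≥ 51, so (a) meets the standard; on (b) the weight is 69 less the opposing 12 gives net 57, ≥ 51, so (b) meets the standard.
  All elements met at the final stage.
With every stage satisfied, the policyholder prevails.

policyholder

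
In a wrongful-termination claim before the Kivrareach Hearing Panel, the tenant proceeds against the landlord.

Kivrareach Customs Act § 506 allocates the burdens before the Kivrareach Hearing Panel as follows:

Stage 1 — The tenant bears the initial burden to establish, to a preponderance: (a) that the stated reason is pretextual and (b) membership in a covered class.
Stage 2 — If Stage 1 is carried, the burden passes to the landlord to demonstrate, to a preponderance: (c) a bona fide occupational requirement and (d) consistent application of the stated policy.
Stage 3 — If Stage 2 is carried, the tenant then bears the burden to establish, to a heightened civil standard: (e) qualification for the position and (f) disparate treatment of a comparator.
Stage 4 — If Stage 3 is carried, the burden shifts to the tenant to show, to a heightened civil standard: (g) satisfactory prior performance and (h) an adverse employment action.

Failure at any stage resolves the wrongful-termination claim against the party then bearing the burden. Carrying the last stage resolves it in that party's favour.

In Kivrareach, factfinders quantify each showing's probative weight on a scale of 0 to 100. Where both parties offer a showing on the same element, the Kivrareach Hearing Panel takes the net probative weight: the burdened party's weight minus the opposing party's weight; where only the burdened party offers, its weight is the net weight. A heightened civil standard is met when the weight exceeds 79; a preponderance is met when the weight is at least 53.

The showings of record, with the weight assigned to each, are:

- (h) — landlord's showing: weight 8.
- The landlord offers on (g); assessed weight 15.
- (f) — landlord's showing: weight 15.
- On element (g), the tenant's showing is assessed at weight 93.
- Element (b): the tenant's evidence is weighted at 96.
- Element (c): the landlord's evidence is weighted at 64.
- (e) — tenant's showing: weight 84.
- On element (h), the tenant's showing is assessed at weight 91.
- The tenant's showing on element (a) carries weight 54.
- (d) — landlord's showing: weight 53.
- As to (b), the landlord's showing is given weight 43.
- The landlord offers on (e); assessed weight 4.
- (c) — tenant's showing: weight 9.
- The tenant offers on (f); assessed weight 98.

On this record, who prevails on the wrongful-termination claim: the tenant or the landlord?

landlord

Stage 1 — burden on tenant; standard: a preponderance (weight is at least 53).
    (a): 54 ≥ 53 [met]
    (b): 96 − 43 = 53 ≥ 53 [met]
  The tenant carries Stage 1; the landlord now bears the burden.
Stage 2 — burden on landlord; standard: a preponderance (weight is at least 53).
    (c): 64 − 9 = 55 ≥ 53 [met]
    (d): 53 ≥ 53 [met]
  Stage 2 carried; the burden shifts to the tenant.
Stage 3 — burden on tenant; standard: a heightened civil standard (weight exceeds 79).
    (e): 84 − 4 = 80 > 79 [met]
    (f): 98 − 15 = 83 > 79 [met]
  Stage 3 carried; the burden remains with the tenant.
Stage 4 — burden on tenant; standard: a heightened civil standard (weight exceeds 79).
    (g): 93 − 15 = 78 ≤ 79 [not met]
    (h): 91 − 8 = 83 > 79 [met]
  Not every element is met, so the tenant fails to carry Stage 4.
So the landlord prevails.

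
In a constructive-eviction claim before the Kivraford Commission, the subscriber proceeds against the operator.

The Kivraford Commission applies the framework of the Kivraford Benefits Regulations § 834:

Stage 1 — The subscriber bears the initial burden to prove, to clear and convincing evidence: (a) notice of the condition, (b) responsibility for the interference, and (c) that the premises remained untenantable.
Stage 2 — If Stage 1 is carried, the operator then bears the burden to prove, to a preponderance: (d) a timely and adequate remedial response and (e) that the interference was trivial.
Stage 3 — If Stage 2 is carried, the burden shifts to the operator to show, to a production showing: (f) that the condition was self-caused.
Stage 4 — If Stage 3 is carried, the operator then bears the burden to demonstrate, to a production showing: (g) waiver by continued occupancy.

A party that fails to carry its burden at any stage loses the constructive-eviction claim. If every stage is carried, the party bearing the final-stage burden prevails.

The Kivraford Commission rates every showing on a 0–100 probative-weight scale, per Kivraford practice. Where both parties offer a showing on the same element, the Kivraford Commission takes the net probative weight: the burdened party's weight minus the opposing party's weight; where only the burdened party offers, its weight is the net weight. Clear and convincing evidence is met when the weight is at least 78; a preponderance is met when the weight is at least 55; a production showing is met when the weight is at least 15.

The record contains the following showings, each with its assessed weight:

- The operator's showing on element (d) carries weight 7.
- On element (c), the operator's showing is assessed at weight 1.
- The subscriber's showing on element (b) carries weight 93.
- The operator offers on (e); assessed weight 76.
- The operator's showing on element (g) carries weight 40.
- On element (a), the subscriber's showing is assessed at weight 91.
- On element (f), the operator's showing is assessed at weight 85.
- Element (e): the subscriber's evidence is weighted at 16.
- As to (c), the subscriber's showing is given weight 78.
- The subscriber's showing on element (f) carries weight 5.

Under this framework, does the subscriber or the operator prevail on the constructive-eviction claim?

operator

Stage 1 — burden on subscriber; standard: clear and convincing evidence (weight is at least 78).
    (a): 91 ≥ 78 [met]
    (b): 93 ≥ 78 [met]
    (c): 78 − 1 = 77 < 78 [not met]
  The subscriber does not carry Stage 1.
The analysis ends at Stage 1; the operator prevails.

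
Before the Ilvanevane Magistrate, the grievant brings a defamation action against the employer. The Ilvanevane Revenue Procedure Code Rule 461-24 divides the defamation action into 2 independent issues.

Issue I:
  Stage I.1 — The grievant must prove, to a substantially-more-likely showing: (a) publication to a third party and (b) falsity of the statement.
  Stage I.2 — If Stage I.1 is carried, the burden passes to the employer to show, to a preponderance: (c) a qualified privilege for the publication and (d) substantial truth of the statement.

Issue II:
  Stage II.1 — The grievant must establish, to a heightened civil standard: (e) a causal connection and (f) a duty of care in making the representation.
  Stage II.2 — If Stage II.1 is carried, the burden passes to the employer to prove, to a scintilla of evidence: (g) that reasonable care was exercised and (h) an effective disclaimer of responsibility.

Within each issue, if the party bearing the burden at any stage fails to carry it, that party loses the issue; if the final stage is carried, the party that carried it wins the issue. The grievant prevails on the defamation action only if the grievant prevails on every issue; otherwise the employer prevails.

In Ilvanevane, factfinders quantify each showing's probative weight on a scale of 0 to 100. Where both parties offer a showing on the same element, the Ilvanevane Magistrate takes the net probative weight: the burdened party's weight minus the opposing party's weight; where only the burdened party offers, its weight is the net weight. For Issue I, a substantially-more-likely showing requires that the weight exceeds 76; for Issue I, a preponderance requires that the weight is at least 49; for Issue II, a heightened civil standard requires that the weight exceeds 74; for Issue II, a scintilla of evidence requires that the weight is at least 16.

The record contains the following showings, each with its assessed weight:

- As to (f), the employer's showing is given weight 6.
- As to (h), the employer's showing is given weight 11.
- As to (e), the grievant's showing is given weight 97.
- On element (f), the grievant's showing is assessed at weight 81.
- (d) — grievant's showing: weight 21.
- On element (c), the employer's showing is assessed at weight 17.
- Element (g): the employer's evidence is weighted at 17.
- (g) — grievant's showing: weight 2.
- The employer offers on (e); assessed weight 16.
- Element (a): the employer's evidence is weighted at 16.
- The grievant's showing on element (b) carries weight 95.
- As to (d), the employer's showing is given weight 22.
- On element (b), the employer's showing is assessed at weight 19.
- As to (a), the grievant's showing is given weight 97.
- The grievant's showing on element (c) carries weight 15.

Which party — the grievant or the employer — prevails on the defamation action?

employer

— Issue I —
Stage I.1 — burden on grievant; standard: a substantially-more-likely showing (weight exceeds 76).
    (a): 97 − 16 = 81 > 76 [met]
    (b): 95 − 19 = 76 ≤ 76 [not met]
  Not every element is met, so the grievant fails to carry Stage I.1.
So the employer prevails on this issue.
— Issue II —
Stage II.1 — burden on grievant; standard: a heightened civil standard (weight exceeds 74).
    (e): 97 − 16 = 81 > 74 [met]
    (f): 81 − 6 = 75 > 74 [met]
  Stage II.1 is satisfied; the onus moves to the employer.
Stage II.2 — burden on employer; standard: a scintilla of evidence (weight is at least 16).
    (g): 17 − 2 = 15 < 16 [not met]
    (h): 11 < 16 [not met]
  The employer does not carry Stage II.2.
The analysis ends at Stage II.2; the grievant prevails on this issue.
Per-issue: Issue I → employer; Issue II → grievant. The grievant must prevail on every issue; overall, the employer prevails.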